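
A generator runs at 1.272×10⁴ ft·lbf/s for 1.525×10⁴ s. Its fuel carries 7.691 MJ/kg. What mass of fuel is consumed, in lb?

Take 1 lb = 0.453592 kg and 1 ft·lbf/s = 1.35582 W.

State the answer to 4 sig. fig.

75.39 lb

1.272×10⁴ ft·lbf/s → 17246 W
E = P × t = 17246 × 15250 = 2.63002×10⁸ J
7.691 MJ/kg → 7.691×10⁶ J/kg
m = E / e_s = 2.63002×10⁸ / 7.691×10⁶ = 34.1961 kg
In lb: 34.1961 / 0.453592 = 75.3896 lb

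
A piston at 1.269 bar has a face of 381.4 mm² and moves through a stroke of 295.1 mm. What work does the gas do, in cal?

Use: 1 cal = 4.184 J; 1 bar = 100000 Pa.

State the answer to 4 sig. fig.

1.269 bar → 126900 Pa
381.4 mm² → 3.814×10⁻⁴ m²
F = P × A = 126900 × 3.814×10⁻⁴ = 48.3997 N
295.1 mm → 0.2951 m
W = F × d = 48.3997 × 0.2951 = 14.2828 J
In cal: 14.2828 / 4.184 = 3.41367 cal

3.414 cal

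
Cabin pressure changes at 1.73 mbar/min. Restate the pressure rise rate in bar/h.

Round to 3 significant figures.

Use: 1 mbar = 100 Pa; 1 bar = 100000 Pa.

1.73 mbar/min × 100 Pa/mbar ÷ 60 s/min = 2.88333 Pa/s
2.88333 Pa/s ÷ 100000 Pa/bar × 3600 s/h = 0.1038 bar/h

0.104 bar/h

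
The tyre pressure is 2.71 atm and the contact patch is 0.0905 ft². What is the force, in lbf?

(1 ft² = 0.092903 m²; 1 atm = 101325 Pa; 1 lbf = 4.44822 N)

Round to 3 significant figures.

2.71 atm × 101325 → 274591 Pa
0.0905 ft² × 0.092903 → 0.00840772 m²
F = P × A = 274591 Pa × 0.00840772 m² = 2308.68 N
2308.68 N ÷ (4.44822 N/lbf) = 519.012 lbf

519 lbf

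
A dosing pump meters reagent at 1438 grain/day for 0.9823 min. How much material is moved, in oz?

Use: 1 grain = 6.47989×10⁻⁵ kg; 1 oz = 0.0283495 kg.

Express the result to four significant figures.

1438 grain/day → 1.07848×10⁻⁶ kg/s
0.9823 min → 58.938 s
m = ṁ × t = 1.07848×10⁻⁶ × 58.938 = 6.35635×10⁻⁵ kg
In oz: 6.35635×10⁻⁵ / 0.0283495 = 0.00224214 oz

0.002242 oz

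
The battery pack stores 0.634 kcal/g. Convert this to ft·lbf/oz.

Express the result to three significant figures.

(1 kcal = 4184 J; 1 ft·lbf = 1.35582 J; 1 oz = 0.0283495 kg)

5.55×10⁴ ft·lbf/oz

0.634 kcal/g × 4184 J/kcal ÷ 0.001 kg/g = 2.65266×10⁶ J/kg
2.65266×10⁶ J/kg ÷ 1.35582 J/ft·lbf × 0.0283495 kg/oz = 55465.8 ft·lbf/oz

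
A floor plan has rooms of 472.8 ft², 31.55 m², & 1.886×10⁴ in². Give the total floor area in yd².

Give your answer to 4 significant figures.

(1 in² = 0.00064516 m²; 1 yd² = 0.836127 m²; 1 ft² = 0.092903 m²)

104.8 yd²

472.8 ft² × 0.092903 → 43.9245 m²
31.55 m² (already m²)
1.886×10⁴ in² × 0.00064516 → 12.1677 m²
Total: 43.9245 + 31.55 + 12.1677 = 87.6422 m²
In yd²: 87.6422 / 0.836127 = 104.819 yd²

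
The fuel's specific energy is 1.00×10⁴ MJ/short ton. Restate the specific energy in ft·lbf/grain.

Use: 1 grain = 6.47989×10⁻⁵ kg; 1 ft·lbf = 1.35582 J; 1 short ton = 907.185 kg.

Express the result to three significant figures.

1.00×10⁴ MJ/short ton × 1000000 J/MJ ÷ 907.185 kg/short ton = 1.10231×10⁷ J/kg
1.10231×10⁷ J/kg ÷ 1.35582 J/ft·lbf × 6.47989×10⁻⁵ kg/grain = 526.829 ft·lbf/grain

527 ft·lbf/grain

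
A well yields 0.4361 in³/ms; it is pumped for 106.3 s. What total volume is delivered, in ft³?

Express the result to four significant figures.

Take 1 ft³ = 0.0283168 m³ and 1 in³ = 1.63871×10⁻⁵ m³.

26.83 ft³

0.4361 in³/ms → 0.00714641 m³/s
V = Q × t = 0.00714641 × 106.3 = 0.759663 m³
In ft³: 0.759663 / 0.0283168 = 26.8273 ft³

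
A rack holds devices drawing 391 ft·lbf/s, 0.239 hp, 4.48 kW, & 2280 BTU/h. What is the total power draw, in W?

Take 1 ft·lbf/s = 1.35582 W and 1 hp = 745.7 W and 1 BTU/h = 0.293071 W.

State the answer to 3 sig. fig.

5860 W

391 ft·lbf/s × 1.35582 = 530.126 W
0.239 hp × 745.7 = 178.222 W
4.48 kW × 1000 = 4480 W
2280 BTU/h × 0.293071 = 668.202 W
Total: 530.126 + 178.222 + 4480 + 668.202 = 5856.55 W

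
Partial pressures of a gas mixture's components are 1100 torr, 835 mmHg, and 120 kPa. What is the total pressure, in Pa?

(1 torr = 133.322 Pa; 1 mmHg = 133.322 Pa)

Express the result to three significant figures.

1100 torr × 133.322 = 146654 Pa
835 mmHg × 133.322 = 111324 Pa
120 kPa × 1000 = 120000 Pa
Sum: 146654 + 111324 + 120000 = 377978 Pa

3.78×10⁵ Pa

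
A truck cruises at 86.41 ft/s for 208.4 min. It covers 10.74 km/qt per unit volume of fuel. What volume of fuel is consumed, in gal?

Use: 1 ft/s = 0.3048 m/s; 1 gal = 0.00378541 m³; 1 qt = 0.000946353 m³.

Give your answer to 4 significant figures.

86.41 ft/s → 26.3378 m/s
208.4 min → 12504 s
d = v × t = 26.3378 × 12504 = 329328 m
10.74 km/qt → 1.13488×10⁷ m/m³
V = d / (distance per unit fuel) = 329328 / 1.13488×10⁷ = 0.0290188 m³
In gal: 0.0290188 / 0.00378541 = 7.66596 gal

7.666 gal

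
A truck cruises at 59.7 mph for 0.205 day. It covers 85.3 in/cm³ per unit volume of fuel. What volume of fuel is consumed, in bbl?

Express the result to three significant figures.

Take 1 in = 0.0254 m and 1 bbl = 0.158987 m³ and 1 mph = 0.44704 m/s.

1.37 bbl

59.7 mph → 26.6883 m/s
0.205 day → 17712 s
d = v × t = 26.6883 × 17712 = 472703 m
85.3 in/cm³ → 2.16662×10⁶ m/m³
V = d / (distance per unit fuel) = 472703 / 2.16662×10⁶ = 0.218175 m³
In bbl: 0.218175 / 0.158987 = 1.37228 bbl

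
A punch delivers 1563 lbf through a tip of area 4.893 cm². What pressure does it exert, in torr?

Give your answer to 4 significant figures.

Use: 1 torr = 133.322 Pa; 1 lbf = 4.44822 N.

1.066×10⁵ torr

1563 lbf × 4.44822 = 6952.57 N
4.893 cm² × 0.0001 = 4.893×10⁻⁴ m²
P = F / A = 6952.57 N / 4.893×10⁻⁴ m² = 1.42092×10⁷ Pa
1.42092×10⁷ Pa ÷ (133.322 Pa/torr) = 106578 torr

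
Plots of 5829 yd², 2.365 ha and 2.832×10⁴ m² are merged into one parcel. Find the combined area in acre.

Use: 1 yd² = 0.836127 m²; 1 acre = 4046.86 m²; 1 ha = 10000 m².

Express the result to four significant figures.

5829 yd² × 0.836127 → 4873.78 m²
2.365 ha × 10000 → 23650 m²
2.832×10⁴ m² (already m²)
Sum: 4873.78 + 23650 + 28320 = 56843.8 m²
In acre: 56843.8 / 4046.86 = 14.0464 acre

14.05 acre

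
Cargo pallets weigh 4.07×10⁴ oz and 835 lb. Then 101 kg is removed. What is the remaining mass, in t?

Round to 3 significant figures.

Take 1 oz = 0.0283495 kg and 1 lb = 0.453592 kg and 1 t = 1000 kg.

4.07×10⁴ oz × 0.0283495 = 1153.82 kg
835 lb × 0.453592 = 378.749 kg
101 kg (already kg)
Sum: 1153.82 + 378.749 − 101 = 1431.57 kg
In t: 1431.57 / 1000 = 1.43157 t

1.43 t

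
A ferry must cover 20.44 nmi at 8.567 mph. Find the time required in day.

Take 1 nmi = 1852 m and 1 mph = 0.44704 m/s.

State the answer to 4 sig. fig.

0.1144 day

20.44 nmi × 1852 → 37854.9 m
8.567 mph × 0.44704 → 3.82979 m/s
t = d / v = 37854.9 m / 3.82979 m/s = 9884.33 s
9884.33 s ÷ (86400 s/day) = 0.114402 day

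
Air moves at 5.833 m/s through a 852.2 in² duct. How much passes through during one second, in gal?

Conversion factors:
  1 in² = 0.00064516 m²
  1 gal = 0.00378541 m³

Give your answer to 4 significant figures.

847.2 gal

852.2 in² × 0.00064516 → 0.549805 m²
V = v × A × t = 5.833 m/s × 0.549805 m² × 1 s = 3.20701 m³
3.20701 m³ ÷ (0.00378541 m³/gal) = 847.203 gal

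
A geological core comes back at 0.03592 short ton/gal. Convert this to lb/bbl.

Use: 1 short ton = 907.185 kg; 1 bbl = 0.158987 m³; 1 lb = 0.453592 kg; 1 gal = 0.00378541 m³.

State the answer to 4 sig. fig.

3017 lb/bbl

0.03592 short ton/gal × 907.185 kg/short ton ÷ 0.00378541 m³/gal = 8608.34 kg/m³
8608.34 kg/m³ ÷ 0.453592 kg/lb × 0.158987 m³/bbl = 3017.28 lb/bbl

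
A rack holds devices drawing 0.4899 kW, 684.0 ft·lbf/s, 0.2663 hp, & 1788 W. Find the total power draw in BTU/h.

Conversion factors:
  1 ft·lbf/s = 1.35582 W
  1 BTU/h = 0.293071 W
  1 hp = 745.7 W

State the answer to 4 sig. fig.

1.161×10⁴ BTU/h

0.4899 kW × 1000 → 489.9 W
684.0 ft·lbf/s × 1.35582 → 927.381 W
0.2663 hp × 745.7 → 198.58 W
1788 W (already W)
Sum: 489.9 + 927.381 + 198.58 + 1788 = 3403.86 W
In BTU/h: 3403.86 / 0.293071 = 11614.5 BTU/h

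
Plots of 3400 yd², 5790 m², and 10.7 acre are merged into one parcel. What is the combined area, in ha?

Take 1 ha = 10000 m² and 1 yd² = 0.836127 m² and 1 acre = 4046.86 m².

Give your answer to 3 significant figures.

3400 yd² × 0.836127 = 2842.83 m²
5790 m² (already m²)
10.7 acre × 4046.86 = 43301.4 m²
Sum: 2842.83 + 5790 + 43301.4 = 51934.2 m²
In ha: 51934.2 / 10000 = 5.19342 ha

5.19 ha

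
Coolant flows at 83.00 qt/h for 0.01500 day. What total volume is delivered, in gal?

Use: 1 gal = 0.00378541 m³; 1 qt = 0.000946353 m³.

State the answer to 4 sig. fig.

7.470 gal

83.00 qt/h → 2.18187×10⁻⁵ m³/s
0.01500 day → 1296 s
V = Q × t = 2.18187×10⁻⁵ × 1296 = 0.028277 m³
In gal: 0.028277 / 0.00378541 = 7.47 gal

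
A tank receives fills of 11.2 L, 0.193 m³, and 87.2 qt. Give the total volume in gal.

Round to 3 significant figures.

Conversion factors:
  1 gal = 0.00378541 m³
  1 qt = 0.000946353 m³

75.7 gal

11.2 L × 0.001 = 0.0112 m³
0.193 m³ (already m³)
87.2 qt × 0.000946353 = 0.082522 m³
Combined: 0.0112 + 0.193 + 0.082522 = 0.286722 m³
In gal: 0.286722 / 0.00378541 = 75.744 gal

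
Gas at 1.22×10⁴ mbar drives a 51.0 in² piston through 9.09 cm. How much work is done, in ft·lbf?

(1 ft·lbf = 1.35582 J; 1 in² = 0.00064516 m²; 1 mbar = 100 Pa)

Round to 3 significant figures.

1.22×10⁴ mbar → 1.22×10⁶ Pa
51.0 in² → 0.0329032 m²
F = P × A = 1.22×10⁶ × 0.0329032 = 40141.9 N
9.09 cm → 0.0909 m
W = F × d = 40141.9 × 0.0909 = 3648.9 J
In ft·lbf: 3648.9 / 1.35582 = 2691.29 ft·lbf

2690 ft·lbf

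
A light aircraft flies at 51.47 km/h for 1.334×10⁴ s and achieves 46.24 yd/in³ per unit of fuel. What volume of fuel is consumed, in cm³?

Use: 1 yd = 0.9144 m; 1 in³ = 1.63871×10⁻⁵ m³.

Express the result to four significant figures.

7.392×10⁴ cm³

51.47 km/h → 14.2972 m/s
d = v × t = 14.2972 × 13340 = 190725 m
46.24 yd/in³ → 2.58019×10⁶ m/m³
V = d / (distance per unit fuel) = 190725 / 2.58019×10⁶ = 0.073919 m³
In cm³: 0.073919 / 10⁻⁶ = 73919 cm³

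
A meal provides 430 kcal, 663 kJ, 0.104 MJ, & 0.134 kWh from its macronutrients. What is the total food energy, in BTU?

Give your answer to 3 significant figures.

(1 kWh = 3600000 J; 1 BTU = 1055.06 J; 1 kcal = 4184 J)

430 kcal × 4184 → 1.79912×10⁶ J
663 kJ × 1000 → 663000 J
0.104 MJ × 1000000 → 104000 J
0.134 kWh × 3600000 → 482400 J
Sum: 1.79912×10⁶ + 663000 + 104000 + 482400 = 3.04852×10⁶ J
In BTU: 3.04852×10⁶ / 1055.06 = 2889.43 BTU

2890 BTU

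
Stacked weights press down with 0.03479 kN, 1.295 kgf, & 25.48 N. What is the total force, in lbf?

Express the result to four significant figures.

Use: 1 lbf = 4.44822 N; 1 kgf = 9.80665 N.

16.40 lbf

0.03479 kN × 1000 → 34.79 N
1.295 kgf × 9.80665 → 12.6996 N
25.48 N (already N)
Combined: 34.79 + 12.6996 + 25.48 = 72.9696 N
In lbf: 72.9696 / 4.44822 = 16.4042 lbf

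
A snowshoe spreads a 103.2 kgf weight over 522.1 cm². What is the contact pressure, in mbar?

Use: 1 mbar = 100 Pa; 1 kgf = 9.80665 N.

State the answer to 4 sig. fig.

103.2 kgf × 9.80665 = 1012.05 N
522.1 cm² × 0.0001 = 0.05221 m²
P = F / A = 1012.05 N / 0.05221 m² = 19384.2 Pa
19384.2 Pa ÷ (100 Pa/mbar) = 193.842 mbar

193.8 mbar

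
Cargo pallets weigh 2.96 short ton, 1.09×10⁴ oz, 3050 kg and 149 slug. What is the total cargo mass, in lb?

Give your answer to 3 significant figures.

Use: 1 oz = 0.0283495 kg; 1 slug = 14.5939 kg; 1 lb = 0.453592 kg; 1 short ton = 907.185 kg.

2.96 short ton × 907.185 = 2685.27 kg
1.09×10⁴ oz × 0.0283495 = 309.01 kg
3050 kg (already kg)
149 slug × 14.5939 = 2174.49 kg
Sum: 2685.27 + 309.01 + 3050 + 2174.49 = 8218.77 kg
In lb: 8218.77 / 0.453592 = 18119.3 lb

1.81×10⁴ lb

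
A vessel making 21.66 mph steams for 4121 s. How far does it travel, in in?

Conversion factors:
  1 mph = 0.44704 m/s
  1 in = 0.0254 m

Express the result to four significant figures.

1.571×10⁶ in

21.66 mph × 0.44704 → 9.68289 m/s
d = v × t = 9.68289 m/s × 4121 s = 39903.2 m
39903.2 m ÷ (0.0254 m/in) = 1.57099×10⁶ in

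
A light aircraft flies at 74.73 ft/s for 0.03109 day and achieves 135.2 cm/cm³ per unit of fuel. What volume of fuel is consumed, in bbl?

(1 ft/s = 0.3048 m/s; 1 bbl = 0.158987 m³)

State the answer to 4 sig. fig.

0.2846 bbl

74.73 ft/s → 22.7777 m/s
0.03109 day → 2686.18 s
d = v × t = 22.7777 × 2686.18 = 61185 m
135.2 cm/cm³ → 1.352×10⁶ m/m³
V = d / (distance per unit fuel) = 61185 / 1.352×10⁶ = 0.0452552 m³
In bbl: 0.0452552 / 0.158987 = 0.284647 bbl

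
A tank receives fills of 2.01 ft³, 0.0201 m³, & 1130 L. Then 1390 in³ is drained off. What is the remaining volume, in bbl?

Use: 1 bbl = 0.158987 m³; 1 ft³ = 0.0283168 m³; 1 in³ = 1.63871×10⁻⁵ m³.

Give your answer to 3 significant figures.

2.01 ft³ × 0.0283168 = 0.0569168 m³
0.0201 m³ (already m³)
1130 L × 0.001 = 1.13 m³
1390 in³ × 1.63871×10⁻⁵ = 0.0227781 m³
Sum: 0.0569168 + 0.0201 + 1.13 − 0.0227781 = 1.18424 m³
In bbl: 1.18424 / 0.158987 = 7.44866 bbl

7.45 bbl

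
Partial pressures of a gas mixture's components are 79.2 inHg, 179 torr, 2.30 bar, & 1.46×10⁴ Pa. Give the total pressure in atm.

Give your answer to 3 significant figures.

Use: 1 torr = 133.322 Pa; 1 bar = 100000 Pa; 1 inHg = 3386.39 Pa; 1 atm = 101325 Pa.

79.2 inHg × 3386.39 = 268202 Pa
179 torr × 133.322 = 23864.6 Pa
2.30 bar × 100000 = 230000 Pa
1.46×10⁴ Pa (already Pa)
Combined: 268202 + 23864.6 + 230000 + 14600 = 536667 Pa
In atm: 536667 / 101325 = 5.29649 atm

5.30 atm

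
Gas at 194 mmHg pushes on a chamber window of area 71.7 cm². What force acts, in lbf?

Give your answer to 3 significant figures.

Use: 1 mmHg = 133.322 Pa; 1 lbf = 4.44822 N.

194 mmHg × 133.322 → 25864.5 Pa
71.7 cm² × 0.0001 → 0.00717 m²
F = P × A = 25864.5 Pa × 0.00717 m² = 185.448 N
185.448 N ÷ (4.44822 N/lbf) = 41.6904 lbf

41.7 lbf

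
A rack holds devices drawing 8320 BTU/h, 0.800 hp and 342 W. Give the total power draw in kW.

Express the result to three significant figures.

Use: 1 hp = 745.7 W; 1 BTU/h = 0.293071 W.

8320 BTU/h × 0.293071 = 2438.35 W
0.800 hp × 745.7 = 596.56 W
342 W (already W)
Combined: 2438.35 + 596.56 + 342 = 3376.91 W
In kW: 3376.91 / 1000 = 3.37691 kW

3.38 kW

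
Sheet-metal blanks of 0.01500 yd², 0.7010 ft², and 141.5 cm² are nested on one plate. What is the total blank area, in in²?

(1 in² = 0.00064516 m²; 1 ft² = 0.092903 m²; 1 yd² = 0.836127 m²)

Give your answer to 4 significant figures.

0.01500 yd² × 0.836127 = 0.0125419 m²
0.7010 ft² × 0.092903 = 0.065125 m²
141.5 cm² × 0.0001 = 0.01415 m²
Total: 0.0125419 + 0.065125 + 0.01415 = 0.0918169 m²
In in²: 0.0918169 / 0.00064516 = 142.316 in²

142.3 in²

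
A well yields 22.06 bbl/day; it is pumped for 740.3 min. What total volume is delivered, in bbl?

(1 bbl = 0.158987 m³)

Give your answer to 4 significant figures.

22.06 bbl/day → 4.05932×10⁻⁵ m³/s
740.3 min → 44418 s
V = Q × t = 4.05932×10⁻⁵ × 44418 = 1.80307 m³
In bbl: 1.80307 / 0.158987 = 11.341 bbl

11.34 bbl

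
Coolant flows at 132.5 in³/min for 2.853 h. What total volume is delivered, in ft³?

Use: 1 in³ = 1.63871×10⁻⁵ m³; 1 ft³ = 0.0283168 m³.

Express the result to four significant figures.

13.13 ft³

132.5 in³/min → 3.61882×10⁻⁵ m³/s
2.853 h → 10270.8 s
V = Q × t = 3.61882×10⁻⁵ × 10270.8 = 0.371682 m³
In ft³: 0.371682 / 0.0283168 = 13.1258 ft³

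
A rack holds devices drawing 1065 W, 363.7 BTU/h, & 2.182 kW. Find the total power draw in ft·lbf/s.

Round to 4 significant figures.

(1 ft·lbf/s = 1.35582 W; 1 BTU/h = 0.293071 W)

1065 W (already W)
363.7 BTU/h × 0.293071 = 106.59 W
2.182 kW × 1000 = 2182 W
Sum: 1065 + 106.59 + 2182 = 3353.59 W
In ft·lbf/s: 3353.59 / 1.35582 = 2473.48 ft·lbf/s

2473 ft·lbf/s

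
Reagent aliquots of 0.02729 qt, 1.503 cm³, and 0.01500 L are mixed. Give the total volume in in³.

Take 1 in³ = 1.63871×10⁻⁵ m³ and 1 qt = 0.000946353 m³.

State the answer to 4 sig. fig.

0.02729 qt × 0.000946353 = 2.5826×10⁻⁵ m³
1.503 cm³ × 10⁻⁶ = 1.503×10⁻⁶ m³
0.01500 L × 0.001 = 1.5×10⁻⁵ m³
Combined: 2.5826×10⁻⁵ + 1.503×10⁻⁶ + 1.5×10⁻⁵ = 4.2329×10⁻⁵ m³
In in³: 4.2329×10⁻⁵ / 1.63871×10⁻⁵ = 2.58307 in³

2.583 in³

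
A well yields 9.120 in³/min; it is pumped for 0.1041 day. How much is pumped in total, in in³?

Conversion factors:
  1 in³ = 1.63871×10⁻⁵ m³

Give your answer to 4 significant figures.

9.120 in³/min → 2.49084×10⁻⁶ m³/s
0.1041 day → 8994.24 s
V = Q × t = 2.49084×10⁻⁶ × 8994.24 = 0.0224032 m³
In in³: 0.0224032 / 1.63871×10⁻⁵ = 1367.12 in³

1367 in³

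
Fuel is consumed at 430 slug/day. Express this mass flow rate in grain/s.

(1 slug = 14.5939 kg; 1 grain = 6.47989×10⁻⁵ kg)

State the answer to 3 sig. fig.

430 slug/day × 14.5939 kg/slug ÷ 86400 s/day = 0.0726317 kg/s
0.0726317 kg/s ÷ 6.47989×10⁻⁵ kg/grain = 1120.88 grain/s

1120 grain/s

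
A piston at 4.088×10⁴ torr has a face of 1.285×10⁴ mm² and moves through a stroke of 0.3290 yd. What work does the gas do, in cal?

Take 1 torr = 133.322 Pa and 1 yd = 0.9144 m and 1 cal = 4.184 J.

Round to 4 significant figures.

5036 cal

4.088×10⁴ torr → 5.4502×10⁶ Pa
1.285×10⁴ mm² → 0.01285 m²
F = P × A = 5.4502×10⁶ × 0.01285 = 70035.1 N
0.3290 yd → 0.300838 m
W = F × d = 70035.1 × 0.300838 = 21069.2 J
In cal: 21069.2 / 4.184 = 5035.66 cal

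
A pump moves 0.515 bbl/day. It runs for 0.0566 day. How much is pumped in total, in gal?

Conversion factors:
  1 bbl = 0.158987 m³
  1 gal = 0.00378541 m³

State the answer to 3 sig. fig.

1.22 gal

0.515 bbl/day → 9.47666×10⁻⁷ m³/s
0.0566 day → 4890.24 s
V = Q × t = 9.47666×10⁻⁷ × 4890.24 = 0.00463431 m³
In gal: 0.00463431 / 0.00378541 = 1.22426 gal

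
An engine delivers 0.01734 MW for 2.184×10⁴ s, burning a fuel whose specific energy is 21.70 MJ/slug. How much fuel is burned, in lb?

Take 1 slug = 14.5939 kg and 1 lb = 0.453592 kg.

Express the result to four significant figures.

561.5 lb

0.01734 MW → 17340 W
E = P × t = 17340 × 21840 = 3.78706×10⁸ J
21.70 MJ/slug → 1.48692×10⁶ J/kg
m = E / e_s = 3.78706×10⁸ / 1.48692×10⁶ = 254.692 kg
In lb: 254.692 / 0.453592 = 561.5 lb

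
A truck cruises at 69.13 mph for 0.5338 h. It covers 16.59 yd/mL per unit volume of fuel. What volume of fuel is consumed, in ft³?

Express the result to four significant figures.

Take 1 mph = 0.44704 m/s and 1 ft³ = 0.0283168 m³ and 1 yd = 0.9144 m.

0.1383 ft³

69.13 mph → 30.9039 m/s
0.5338 h → 1921.68 s
d = v × t = 30.9039 × 1921.68 = 59387.4 m
16.59 yd/mL → 1.51699×10⁷ m/m³
V = d / (distance per unit fuel) = 59387.4 / 1.51699×10⁷ = 0.00391482 m³
In ft³: 0.00391482 / 0.0283168 = 0.138251 ft³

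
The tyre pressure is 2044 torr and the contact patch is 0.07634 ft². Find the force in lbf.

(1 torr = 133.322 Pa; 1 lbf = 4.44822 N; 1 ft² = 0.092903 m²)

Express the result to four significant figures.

434.5 lbf

2044 torr × 133.322 = 272510 Pa
0.07634 ft² × 0.092903 = 0.00709222 m²
F = P × A = 272510 Pa × 0.00709222 m² = 1932.7 N
1932.7 N ÷ (4.44822 N/lbf) = 434.488 lbf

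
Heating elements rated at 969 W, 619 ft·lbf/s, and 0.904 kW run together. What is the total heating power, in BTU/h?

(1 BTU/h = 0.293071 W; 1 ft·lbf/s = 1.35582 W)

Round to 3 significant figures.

969 W (already W)
619 ft·lbf/s × 1.35582 → 839.253 W
0.904 kW × 1000 → 904 W
Combined: 969 + 839.253 + 904 = 2712.25 W
In BTU/h: 2712.25 / 0.293071 = 9254.58 BTU/h

9250 BTU/h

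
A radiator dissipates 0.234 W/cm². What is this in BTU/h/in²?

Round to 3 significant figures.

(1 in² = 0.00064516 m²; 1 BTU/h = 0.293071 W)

5.15 BTU/h/in²

0.234 W/cm² ÷ 0.0001 m²/cm² = 2340 W/m²
2340 W/m² ÷ 0.293071 W/BTU/h × 0.00064516 m²/in² = 5.15122 BTU/h/in²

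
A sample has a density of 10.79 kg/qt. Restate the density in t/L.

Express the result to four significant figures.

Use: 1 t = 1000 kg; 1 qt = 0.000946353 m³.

10.79 kg/qt ÷ 0.000946353 m³/qt = 11401.7 kg/m³
11401.7 kg/m³ ÷ 1000 kg/t × 0.001 m³/L = 0.0114017 t/L

0.01140 t/L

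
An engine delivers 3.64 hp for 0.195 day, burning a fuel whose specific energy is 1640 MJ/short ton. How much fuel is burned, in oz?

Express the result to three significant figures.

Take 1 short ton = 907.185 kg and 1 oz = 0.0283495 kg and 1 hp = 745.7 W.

3.64 hp → 2714.35 W
0.195 day → 16848 s
E = P × t = 2714.35 × 16848 = 4.57314×10⁷ J
1640 MJ/short ton → 1.80779×10⁶ J/kg
m = E / e_s = 4.57314×10⁷ / 1.80779×10⁶ = 25.2969 kg
In oz: 25.2969 / 0.0283495 = 892.323 oz

892 oz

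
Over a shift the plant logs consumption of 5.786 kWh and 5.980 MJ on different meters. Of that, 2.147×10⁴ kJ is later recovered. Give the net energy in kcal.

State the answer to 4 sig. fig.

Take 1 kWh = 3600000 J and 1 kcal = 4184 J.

5.786 kWh × 3600000 → 2.08296×10⁷ J
5.980 MJ × 1000000 → 5.98×10⁶ J
2.147×10⁴ kJ × 1000 → 2.147×10⁷ J
Sum: 2.08296×10⁷ + 5.98×10⁶ − 2.147×10⁷ = 5.3396×10⁶ J
In kcal: 5.3396×10⁶ / 4184 = 1276.2 kcal

1276 kcal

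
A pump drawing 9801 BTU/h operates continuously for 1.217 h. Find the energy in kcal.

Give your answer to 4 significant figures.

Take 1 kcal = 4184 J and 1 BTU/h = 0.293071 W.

9801 BTU/h × 0.293071 → 2872.39 W
1.217 h × 3600 → 4381.2 s
E = P × t = 2872.39 W × 4381.2 s = 1.25845×10⁷ J
1.25845×10⁷ J ÷ (4184 J/kcal) = 3007.77 kcal

3008 kcal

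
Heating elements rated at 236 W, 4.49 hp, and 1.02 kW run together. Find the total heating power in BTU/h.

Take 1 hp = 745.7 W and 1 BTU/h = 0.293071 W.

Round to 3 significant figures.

236 W (already W)
4.49 hp × 745.7 = 3348.19 W
1.02 kW × 1000 = 1020 W
Sum: 236 + 3348.19 + 1020 = 4604.19 W
In BTU/h: 4604.19 / 0.293071 = 15710.2 BTU/h

1.57×10⁴ BTU/h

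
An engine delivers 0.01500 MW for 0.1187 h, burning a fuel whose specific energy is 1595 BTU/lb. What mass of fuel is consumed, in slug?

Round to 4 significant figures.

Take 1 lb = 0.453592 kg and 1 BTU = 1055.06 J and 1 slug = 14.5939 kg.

0.1184 slug

0.01500 MW → 15000 W
0.1187 h → 427.32 s
E = P × t = 15000 × 427.32 = 6.4098×10⁶ J
1595 BTU/lb → 3.70999×10⁶ J/kg
m = E / e_s = 6.4098×10⁶ / 3.70999×10⁶ = 1.72771 kg
In slug: 1.72771 / 14.5939 = 0.118386 slug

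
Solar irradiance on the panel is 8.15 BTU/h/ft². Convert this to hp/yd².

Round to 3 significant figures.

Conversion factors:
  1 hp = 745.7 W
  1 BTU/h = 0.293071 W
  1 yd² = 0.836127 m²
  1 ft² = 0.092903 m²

8.15 BTU/h/ft² × 0.293071 W/BTU/h ÷ 0.092903 m²/ft² = 25.7099 W/m²
25.7099 W/m² ÷ 745.7 W/hp × 0.836127 m²/yd² = 0.0288276 hp/yd²

0.0288 hp/yd²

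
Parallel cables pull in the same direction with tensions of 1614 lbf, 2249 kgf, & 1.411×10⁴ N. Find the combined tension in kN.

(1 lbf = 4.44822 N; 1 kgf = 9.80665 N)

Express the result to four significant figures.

43.34 kN

1614 lbf × 4.44822 = 7179.43 N
2249 kgf × 9.80665 = 22055.2 N
1.411×10⁴ N (already N)
Total: 7179.43 + 22055.2 + 14110 = 43344.6 N
In kN: 43344.6 / 1000 = 43.3446 kN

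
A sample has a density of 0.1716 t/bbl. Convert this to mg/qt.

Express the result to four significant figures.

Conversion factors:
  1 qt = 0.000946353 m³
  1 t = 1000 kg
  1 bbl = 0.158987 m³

0.1716 t/bbl × 1000 kg/t ÷ 0.158987 m³/bbl = 1079.33 kg/m³
1079.33 kg/m³ ÷ 10⁻⁶ kg/mg × 0.000946353 m³/qt = 1.02143×10⁶ mg/qt

1.021×10⁶ mg/qt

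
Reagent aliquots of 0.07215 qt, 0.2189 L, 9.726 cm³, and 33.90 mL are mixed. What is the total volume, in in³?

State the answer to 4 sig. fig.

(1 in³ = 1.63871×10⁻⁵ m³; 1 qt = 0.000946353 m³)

20.19 in³

0.07215 qt × 0.000946353 = 6.82794×10⁻⁵ m³
0.2189 L × 0.001 = 2.189×10⁻⁴ m³
9.726 cm³ × 10⁻⁶ = 9.726×10⁻⁶ m³
33.90 mL × 10⁻⁶ = 3.39×10⁻⁵ m³
Total: 6.82794×10⁻⁵ + 2.189×10⁻⁴ + 9.726×10⁻⁶ + 3.39×10⁻⁵ = 3.30805×10⁻⁴ m³
In in³: 3.30805×10⁻⁴ / 1.63871×10⁻⁵ = 20.1869 in³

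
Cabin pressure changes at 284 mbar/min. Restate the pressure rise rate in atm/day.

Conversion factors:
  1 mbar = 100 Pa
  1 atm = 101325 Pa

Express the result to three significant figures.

284 mbar/min × 100 Pa/mbar ÷ 60 s/min = 473.333 Pa/s
473.333 Pa/s ÷ 101325 Pa/atm × 86400 s/day = 403.612 atm/day

404 atm/day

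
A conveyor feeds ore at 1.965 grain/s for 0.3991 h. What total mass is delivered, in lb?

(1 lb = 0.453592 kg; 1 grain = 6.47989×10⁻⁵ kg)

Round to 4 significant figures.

0.4033 lb

1.965 grain/s → 1.2733×10⁻⁴ kg/s
0.3991 h → 1436.76 s
m = ṁ × t = 1.2733×10⁻⁴ × 1436.76 = 0.182943 kg
In lb: 0.182943 / 0.453592 = 0.403321 lb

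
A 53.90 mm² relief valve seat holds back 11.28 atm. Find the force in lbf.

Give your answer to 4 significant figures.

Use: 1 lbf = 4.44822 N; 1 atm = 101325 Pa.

11.28 atm × 101325 → 1.14295×10⁶ Pa
53.90 mm² × 10⁻⁶ → 5.39×10⁻⁵ m²
F = P × A = 1.14295×10⁶ Pa × 5.39×10⁻⁵ m² = 61.605 N
61.605 N ÷ (4.44822 N/lbf) = 13.8494 lbf

13.85 lbf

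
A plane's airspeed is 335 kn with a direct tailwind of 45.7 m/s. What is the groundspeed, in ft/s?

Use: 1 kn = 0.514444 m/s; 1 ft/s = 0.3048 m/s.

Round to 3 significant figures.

715 ft/s

335 kn × 0.514444 → 172.339 m/s
45.7 m/s (already m/s)
Total: 172.339 + 45.7 = 218.039 m/s
In ft/s: 218.039 / 0.3048 = 715.351 ft/s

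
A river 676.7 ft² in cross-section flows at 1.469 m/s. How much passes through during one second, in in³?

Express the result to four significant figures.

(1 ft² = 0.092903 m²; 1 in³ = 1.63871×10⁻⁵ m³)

5.636×10⁶ in³

676.7 ft² × 0.092903 = 62.8675 m²
V = v × A × t = 1.469 m/s × 62.8675 m² × 1 s = 92.3524 m³
92.3524 m³ ÷ (1.63871×10⁻⁵ m³/in³) = 5.63568×10⁶ in³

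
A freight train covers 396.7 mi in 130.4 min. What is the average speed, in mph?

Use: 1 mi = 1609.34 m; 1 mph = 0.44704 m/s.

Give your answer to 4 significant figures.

396.7 mi × 1609.34 = 638425 m
130.4 min × 60 = 7824 s
v = d / t = 638425 m / 7824 s = 81.5983 m/s
81.5983 m/s ÷ (0.44704 m/s/mph) = 182.53 mph

182.5 mph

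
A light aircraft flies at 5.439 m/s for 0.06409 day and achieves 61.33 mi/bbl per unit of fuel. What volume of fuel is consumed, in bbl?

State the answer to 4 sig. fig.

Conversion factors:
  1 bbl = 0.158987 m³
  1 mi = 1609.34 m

0.06409 day → 5537.38 s
d = v × t = 5.439 × 5537.38 = 30117.8 m
61.33 mi/bbl → 620811 m/m³
V = d / (distance per unit fuel) = 30117.8 / 620811 = 0.0485136 m³
In bbl: 0.0485136 / 0.158987 = 0.305142 bbl

0.3051 bbl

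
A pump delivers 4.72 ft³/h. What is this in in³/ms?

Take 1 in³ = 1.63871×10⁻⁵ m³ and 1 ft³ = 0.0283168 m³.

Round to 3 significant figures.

4.72 ft³/h × 0.0283168 m³/ft³ ÷ 3600 s/h = 3.71265×10⁻⁵ m³/s
3.71265×10⁻⁵ m³/s ÷ 1.63871×10⁻⁵ m³/in³ × 0.001 s/ms = 0.00226559 in³/ms

0.00227 in³/ms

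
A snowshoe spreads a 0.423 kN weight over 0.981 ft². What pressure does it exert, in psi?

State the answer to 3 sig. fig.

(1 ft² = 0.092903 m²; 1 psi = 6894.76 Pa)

0.673 psi

0.423 kN × 1000 = 423 N
0.981 ft² × 0.092903 = 0.0911378 m²
P = F / A = 423 N / 0.0911378 m² = 4641.32 Pa
4641.32 Pa ÷ (6894.76 Pa/psi) = 0.673166 psi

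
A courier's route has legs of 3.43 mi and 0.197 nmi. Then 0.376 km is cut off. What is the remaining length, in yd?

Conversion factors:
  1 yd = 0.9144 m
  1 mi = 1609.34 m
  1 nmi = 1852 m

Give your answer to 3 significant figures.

3.43 mi × 1609.34 → 5520.04 m
0.197 nmi × 1852 → 364.844 m
0.376 km × 1000 → 376 m
Result: 5520.04 + 364.844 − 376 = 5508.88 m
In yd: 5508.88 / 0.9144 = 6024.58 yd

6020 yd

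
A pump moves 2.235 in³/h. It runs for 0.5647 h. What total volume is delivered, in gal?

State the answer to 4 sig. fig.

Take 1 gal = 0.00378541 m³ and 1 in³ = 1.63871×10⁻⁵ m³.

2.235 in³/h → 1.01737×10⁻⁸ m³/s
0.5647 h → 2032.92 s
V = Q × t = 1.01737×10⁻⁸ × 2032.92 = 2.06823×10⁻⁵ m³
In gal: 2.06823×10⁻⁵ / 0.00378541 = 0.00546369 gal

0.005464 gal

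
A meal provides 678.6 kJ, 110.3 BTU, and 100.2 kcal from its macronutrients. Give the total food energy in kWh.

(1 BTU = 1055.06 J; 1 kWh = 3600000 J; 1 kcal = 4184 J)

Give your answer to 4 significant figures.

678.6 kJ × 1000 → 678600 J
110.3 BTU × 1055.06 → 116373 J
100.2 kcal × 4184 → 419237 J
Combined: 678600 + 116373 + 419237 = 1.21421×10⁶ J
In kWh: 1.21421×10⁶ / 3600000 = 0.337281 kWh

0.3373 kWh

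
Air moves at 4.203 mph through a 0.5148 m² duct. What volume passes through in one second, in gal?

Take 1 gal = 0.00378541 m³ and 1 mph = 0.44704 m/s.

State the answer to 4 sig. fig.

4.203 mph × 0.44704 → 1.87891 m/s
V = v × A × t = 1.87891 m/s × 0.5148 m² × 1 s = 0.967263 m³
0.967263 m³ ÷ (0.00378541 m³/gal) = 255.524 gal

255.5 gal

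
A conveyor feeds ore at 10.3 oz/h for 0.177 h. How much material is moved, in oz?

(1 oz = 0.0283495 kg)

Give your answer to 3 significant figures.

10.3 oz/h → 8.11111×10⁻⁵ kg/s
0.177 h → 637.2 s
m = ṁ × t = 8.11111×10⁻⁵ × 637.2 = 0.051684 kg
In oz: 0.051684 / 0.0283495 = 1.8231 oz

1.82 oz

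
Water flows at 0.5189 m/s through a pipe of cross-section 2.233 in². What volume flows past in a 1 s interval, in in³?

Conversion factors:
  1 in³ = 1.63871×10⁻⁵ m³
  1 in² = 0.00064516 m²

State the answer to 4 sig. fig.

45.62 in³

2.233 in² × 0.00064516 = 0.00144064 m²
V = v × A × t = 0.5189 m/s × 0.00144064 m² × 1 s = 7.47548×10⁻⁴ m³
7.47548×10⁻⁴ m³ ÷ (1.63871×10⁻⁵ m³/in³) = 45.6181 in³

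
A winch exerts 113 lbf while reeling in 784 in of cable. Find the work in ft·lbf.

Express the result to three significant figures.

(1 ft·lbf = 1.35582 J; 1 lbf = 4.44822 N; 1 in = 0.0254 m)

113 lbf × 4.44822 = 502.649 N
784 in × 0.0254 = 19.9136 m
W = F × d = 502.649 N × 19.9136 m = 10009.6 J
10009.6 J ÷ (1.35582 J/ft·lbf) = 7382.69 ft·lbf

7380 ft·lbf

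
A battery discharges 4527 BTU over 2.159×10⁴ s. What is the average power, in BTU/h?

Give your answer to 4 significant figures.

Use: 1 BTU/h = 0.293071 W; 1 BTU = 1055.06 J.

4527 BTU × 1055.06 = 4.77626×10⁶ J
P = E / t = 4.77626×10⁶ J / 21590 s = 221.226 W
221.226 W ÷ (0.293071 W/BTU/h) = 754.855 BTU/h

754.9 BTU/h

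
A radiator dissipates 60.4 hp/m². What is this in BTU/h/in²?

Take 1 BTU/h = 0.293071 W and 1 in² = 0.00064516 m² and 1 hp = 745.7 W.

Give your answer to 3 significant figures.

60.4 hp/m² × 745.7 W/hp = 45040.3 W/m²
45040.3 W/m² ÷ 0.293071 W/BTU/h × 0.00064516 m²/in² = 99.1507 BTU/h/in²

99.2 BTU/h/in²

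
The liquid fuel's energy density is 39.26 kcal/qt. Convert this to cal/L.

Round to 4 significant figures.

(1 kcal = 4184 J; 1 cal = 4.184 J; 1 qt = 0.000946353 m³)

39.26 kcal/qt × 4184 J/kcal ÷ 0.000946353 m³/qt = 1.73576×10⁸ J/m³
1.73576×10⁸ J/m³ ÷ 4.184 J/cal × 0.001 m³/L = 41485.7 cal/L

4.149×10⁴ cal/L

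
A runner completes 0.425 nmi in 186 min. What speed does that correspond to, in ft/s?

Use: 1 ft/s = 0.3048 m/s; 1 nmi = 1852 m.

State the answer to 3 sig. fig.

0.231 ft/s

0.425 nmi × 1852 → 787.1 m
186 min × 60 → 11160 s
v = d / t = 787.1 m / 11160 s = 0.0705287 m/s
0.0705287 m/s ÷ (0.3048 m/s/ft/s) = 0.231393 ft/s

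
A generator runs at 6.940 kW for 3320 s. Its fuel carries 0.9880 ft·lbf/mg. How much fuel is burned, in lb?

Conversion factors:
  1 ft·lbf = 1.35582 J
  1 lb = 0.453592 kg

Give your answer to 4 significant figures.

37.92 lb

6.940 kW → 6940 W
E = P × t = 6940 × 3320 = 2.30408×10⁷ J
0.9880 ft·lbf/mg → 1.33955×10⁶ J/kg
m = E / e_s = 2.30408×10⁷ / 1.33955×10⁶ = 17.2004 kg
In lb: 17.2004 / 0.453592 = 37.9204 lb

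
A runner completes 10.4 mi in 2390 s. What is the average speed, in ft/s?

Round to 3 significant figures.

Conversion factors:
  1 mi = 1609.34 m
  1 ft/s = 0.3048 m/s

10.4 mi × 1609.34 → 16737.1 m
v = d / t = 16737.1 m / 2390 s = 7.00297 m/s
7.00297 m/s ÷ (0.3048 m/s/ft/s) = 22.9756 ft/s

23.0 ft/s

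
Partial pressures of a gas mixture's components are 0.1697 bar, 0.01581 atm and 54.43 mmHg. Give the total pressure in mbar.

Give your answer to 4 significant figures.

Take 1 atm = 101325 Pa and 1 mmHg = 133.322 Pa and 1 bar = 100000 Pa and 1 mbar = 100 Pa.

258.3 mbar

0.1697 bar × 100000 = 16970 Pa
0.01581 atm × 101325 = 1601.95 Pa
54.43 mmHg × 133.322 = 7256.72 Pa
Combined: 16970 + 1601.95 + 7256.72 = 25828.7 Pa
In mbar: 25828.7 / 100 = 258.287 mbar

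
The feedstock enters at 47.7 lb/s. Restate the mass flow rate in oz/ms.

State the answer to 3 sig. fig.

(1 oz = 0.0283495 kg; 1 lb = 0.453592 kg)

0.763 oz/ms

47.7 lb/s × 0.453592 kg/lb = 21.6363 kg/s
21.6363 kg/s ÷ 0.0283495 kg/oz × 0.001 s/ms = 0.763199 oz/ms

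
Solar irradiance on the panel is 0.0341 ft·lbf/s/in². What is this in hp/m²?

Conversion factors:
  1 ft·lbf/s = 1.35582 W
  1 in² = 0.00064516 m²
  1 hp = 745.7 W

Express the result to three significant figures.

0.0341 ft·lbf/s/in² × 1.35582 W/ft·lbf/s ÷ 0.00064516 m²/in² = 71.662 W/m²
71.662 W/m² ÷ 745.7 W/hp = 0.0961003 hp/m²

0.0961 hp/m²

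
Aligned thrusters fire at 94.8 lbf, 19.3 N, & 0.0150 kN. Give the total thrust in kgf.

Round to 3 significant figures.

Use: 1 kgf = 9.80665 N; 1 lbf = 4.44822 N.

46.5 kgf

94.8 lbf × 4.44822 = 421.691 N
19.3 N (already N)
0.0150 kN × 1000 = 15 N
Total: 421.691 + 19.3 + 15 = 455.991 N
In kgf: 455.991 / 9.80665 = 46.4981 kgf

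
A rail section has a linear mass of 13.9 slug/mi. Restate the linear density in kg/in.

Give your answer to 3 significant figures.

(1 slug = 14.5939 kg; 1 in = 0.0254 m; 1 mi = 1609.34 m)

13.9 slug/mi × 14.5939 kg/slug ÷ 1609.34 m/mi = 0.126049 kg/m
0.126049 kg/m × 0.0254 m/in = 0.00320164 kg/in

0.00320 kg/in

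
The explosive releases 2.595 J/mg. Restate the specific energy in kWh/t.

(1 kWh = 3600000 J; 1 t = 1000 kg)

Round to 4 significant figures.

2.595 J/mg ÷ 10⁻⁶ kg/mg = 2.595×10⁶ J/kg
2.595×10⁶ J/kg ÷ 3600000 J/kWh × 1000 kg/t = 720.833 kWh/t

720.8 kWh/t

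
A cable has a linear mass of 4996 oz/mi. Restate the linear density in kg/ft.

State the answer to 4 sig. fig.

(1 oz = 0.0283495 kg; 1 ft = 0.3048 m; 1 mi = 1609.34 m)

4996 oz/mi × 0.0283495 kg/oz ÷ 1609.34 m/mi = 0.0880076 kg/m
0.0880076 kg/m × 0.3048 m/ft = 0.0268247 kg/ft

0.02682 kg/ft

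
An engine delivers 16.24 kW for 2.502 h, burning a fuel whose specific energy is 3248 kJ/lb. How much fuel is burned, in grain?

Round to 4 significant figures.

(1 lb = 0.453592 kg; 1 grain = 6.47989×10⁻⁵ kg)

16.24 kW → 16240 W
2.502 h → 9007.2 s
E = P × t = 16240 × 9007.2 = 1.46277×10⁸ J
3248 kJ/lb → 7.16062×10⁶ J/kg
m = E / e_s = 1.46277×10⁸ / 7.16062×10⁶ = 20.428 kg
In grain: 20.428 / 6.47989×10⁻⁵ = 315252 grain

3.153×10⁵ grain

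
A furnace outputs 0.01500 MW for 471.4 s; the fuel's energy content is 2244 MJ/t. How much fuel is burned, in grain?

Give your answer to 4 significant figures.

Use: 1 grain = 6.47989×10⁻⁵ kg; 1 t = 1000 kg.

0.01500 MW → 15000 W
E = P × t = 15000 × 471.4 = 7.071×10⁶ J
2244 MJ/t → 2.244×10⁶ J/kg
m = E / e_s = 7.071×10⁶ / 2.244×10⁶ = 3.15107 kg
In grain: 3.15107 / 6.47989×10⁻⁵ = 48628.4 grain

4.863×10⁴ grain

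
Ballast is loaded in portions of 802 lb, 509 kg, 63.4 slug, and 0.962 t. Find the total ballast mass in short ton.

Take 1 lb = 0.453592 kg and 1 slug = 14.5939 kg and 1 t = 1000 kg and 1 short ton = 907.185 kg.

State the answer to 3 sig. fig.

802 lb × 0.453592 = 363.781 kg
509 kg (already kg)
63.4 slug × 14.5939 = 925.253 kg
0.962 t × 1000 = 962 kg
Sum: 363.781 + 509 + 925.253 + 962 = 2760.03 kg
In short ton: 2760.03 / 907.185 = 3.04241 short ton

3.04 short ton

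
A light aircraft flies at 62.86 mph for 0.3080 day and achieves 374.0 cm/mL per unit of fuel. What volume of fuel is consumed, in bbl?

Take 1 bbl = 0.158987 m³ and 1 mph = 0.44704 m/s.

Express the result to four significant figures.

62.86 mph → 28.1009 m/s
0.3080 day → 26611.2 s
d = v × t = 28.1009 × 26611.2 = 747799 m
374.0 cm/mL → 3.74×10⁶ m/m³
V = d / (distance per unit fuel) = 747799 / 3.74×10⁶ = 0.199946 m³
In bbl: 0.199946 / 0.158987 = 1.25762 bbl

1.258 bbl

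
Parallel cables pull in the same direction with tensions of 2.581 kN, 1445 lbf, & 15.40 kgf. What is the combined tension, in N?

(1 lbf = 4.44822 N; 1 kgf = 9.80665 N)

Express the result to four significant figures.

2.581 kN × 1000 → 2581 N
1445 lbf × 4.44822 → 6427.68 N
15.40 kgf × 9.80665 → 151.022 N
Sum: 2581 + 6427.68 + 151.022 = 9159.7 N

9160 N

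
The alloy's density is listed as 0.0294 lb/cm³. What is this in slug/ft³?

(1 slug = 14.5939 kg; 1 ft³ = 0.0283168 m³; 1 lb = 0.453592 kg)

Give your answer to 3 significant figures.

25.9 slug/ft³

0.0294 lb/cm³ × 0.453592 kg/lb ÷ 10⁻⁶ m³/cm³ = 13335.6 kg/m³
13335.6 kg/m³ ÷ 14.5939 kg/slug × 0.0283168 m³/ft³ = 25.8753 slug/ft³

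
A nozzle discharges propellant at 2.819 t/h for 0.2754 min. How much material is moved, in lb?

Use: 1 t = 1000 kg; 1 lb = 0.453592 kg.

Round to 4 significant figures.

28.53 lb

2.819 t/h → 0.783056 kg/s
0.2754 min → 16.524 s
m = ṁ × t = 0.783056 × 16.524 = 12.9392 kg
In lb: 12.9392 / 0.453592 = 28.5261 lb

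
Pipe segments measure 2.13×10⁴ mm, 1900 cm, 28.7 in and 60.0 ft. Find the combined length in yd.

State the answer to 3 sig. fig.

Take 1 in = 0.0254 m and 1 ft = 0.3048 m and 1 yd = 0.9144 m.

64.9 yd

2.13×10⁴ mm × 0.001 = 21.3 m
1900 cm × 0.01 = 19 m
28.7 in × 0.0254 = 0.72898 m
60.0 ft × 0.3048 = 18.288 m
Sum: 21.3 + 19 + 0.72898 + 18.288 = 59.317 m
In yd: 59.317 / 0.9144 = 64.8699 yd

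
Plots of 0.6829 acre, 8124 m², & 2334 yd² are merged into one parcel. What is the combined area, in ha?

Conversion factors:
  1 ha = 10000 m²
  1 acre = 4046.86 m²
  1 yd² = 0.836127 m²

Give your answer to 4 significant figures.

1.284 ha

0.6829 acre × 4046.86 → 2763.6 m²
8124 m² (already m²)
2334 yd² × 0.836127 → 1951.52 m²
Total: 2763.6 + 8124 + 1951.52 = 12839.1 m²
In ha: 12839.1 / 10000 = 1.28391 ha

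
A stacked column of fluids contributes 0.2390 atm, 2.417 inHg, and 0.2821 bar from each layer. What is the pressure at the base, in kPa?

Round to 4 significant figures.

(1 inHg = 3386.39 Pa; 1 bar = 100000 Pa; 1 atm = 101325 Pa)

0.2390 atm × 101325 = 24216.7 Pa
2.417 inHg × 3386.39 = 8184.9 Pa
0.2821 bar × 100000 = 28210 Pa
Total: 24216.7 + 8184.9 + 28210 = 60611.6 Pa
In kPa: 60611.6 / 1000 = 60.6116 kPa

60.61 kPa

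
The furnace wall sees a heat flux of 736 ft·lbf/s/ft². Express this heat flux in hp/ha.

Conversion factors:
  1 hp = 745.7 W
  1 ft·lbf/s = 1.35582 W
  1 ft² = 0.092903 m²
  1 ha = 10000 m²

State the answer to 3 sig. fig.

1.44×10⁵ hp/ha

736 ft·lbf/s/ft² × 1.35582 W/ft·lbf/s ÷ 0.092903 m²/ft² = 10741.1 W/m²
10741.1 W/m² ÷ 745.7 W/hp × 10000 m²/ha = 144040 hp/ha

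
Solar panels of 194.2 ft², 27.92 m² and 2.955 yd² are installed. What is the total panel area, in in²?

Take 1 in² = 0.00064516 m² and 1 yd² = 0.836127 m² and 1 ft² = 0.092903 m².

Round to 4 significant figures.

194.2 ft² × 0.092903 = 18.0418 m²
27.92 m² (already m²)
2.955 yd² × 0.836127 = 2.47076 m²
Total: 18.0418 + 27.92 + 2.47076 = 48.4326 m²
In in²: 48.4326 / 0.00064516 = 75070.7 in²

7.507×10⁴ in²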